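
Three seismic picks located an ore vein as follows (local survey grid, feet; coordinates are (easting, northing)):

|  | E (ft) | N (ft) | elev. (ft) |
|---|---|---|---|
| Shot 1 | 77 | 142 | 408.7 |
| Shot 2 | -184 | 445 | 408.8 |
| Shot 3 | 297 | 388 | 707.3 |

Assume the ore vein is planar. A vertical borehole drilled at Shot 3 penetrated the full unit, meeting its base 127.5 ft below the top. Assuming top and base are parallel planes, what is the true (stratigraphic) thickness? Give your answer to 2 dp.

94.18 ft

Two edge vectors: Shot 1→Shot 2 = (-261, 303, 0.1), Shot 1→Shot 3 = (220, 246, 298.6).
Normal n = (Shot 1→Shot 2) × (Shot 1→Shot 3) = (90451.2, 77956.6, -130866).
So ∂z/∂E = −n_x/n_z = 0.69117 and ∂z/∂N = −n_y/n_z = 0.59570.
|∇z| = √(a²+b²) = 0.91246, so dip δ = arctan(0.91246) = 42.38°.
True thickness = vertical thickness × cos δ = 127.5 × cos 42.38° = 94.18 ft.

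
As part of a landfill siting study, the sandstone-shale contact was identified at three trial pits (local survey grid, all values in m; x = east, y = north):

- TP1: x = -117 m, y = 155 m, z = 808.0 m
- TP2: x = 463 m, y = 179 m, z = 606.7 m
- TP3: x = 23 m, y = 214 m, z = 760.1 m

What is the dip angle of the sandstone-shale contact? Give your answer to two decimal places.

19.18°

Two edge vectors: TP1→TP2 = (580, 24, -201.3), TP1→TP3 = (140, 59, -47.9).
Normal n = (TP1→TP2) × (TP1→TP3) = (10727.1, -400, 30860).
So ∂z/∂x = −n_x/n_z = −0.34761 and ∂z/∂y = −n_y/n_z = 0.01296.
Gradient magnitude |∇z| = √(a² + b²) = √(0.12083 + 0.00017) = 0.34785.
True dip = arctan(0.34785) = 19.18°, dipping toward E (azimuth ≈ 092°).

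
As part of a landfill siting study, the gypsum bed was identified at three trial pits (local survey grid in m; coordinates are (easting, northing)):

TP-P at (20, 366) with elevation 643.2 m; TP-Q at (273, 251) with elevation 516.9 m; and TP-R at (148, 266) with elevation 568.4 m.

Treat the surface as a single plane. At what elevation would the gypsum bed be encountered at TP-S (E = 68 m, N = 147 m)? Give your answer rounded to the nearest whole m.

Let the plane be z = a·E + b·N + c.
TP-Q−TP-P: 253a − 115b = −126.3;  TP-R−TP-P: 128a − 100b = −74.8.
Solving gives a = −0.38072, b = 0.26068.
Then c = 643.2 − a·20 − b·366 = 555.41.
At (68, 147): z = −25.9 + 38.3 + 555.41 = 567.8 m.

568 m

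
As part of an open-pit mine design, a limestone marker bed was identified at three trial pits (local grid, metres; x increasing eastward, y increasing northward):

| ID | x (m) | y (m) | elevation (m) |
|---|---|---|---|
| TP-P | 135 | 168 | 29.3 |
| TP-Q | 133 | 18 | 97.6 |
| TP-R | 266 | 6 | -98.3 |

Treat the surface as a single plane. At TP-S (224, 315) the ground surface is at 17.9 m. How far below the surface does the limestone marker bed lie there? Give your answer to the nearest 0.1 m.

187.2 m

Let the plane be z = a·x + b·y + c.
TP-Q−TP-P: −2a − 150b = 68.3;  TP-R−TP-P: 131a − 162b = −127.6.
Solving gives a = −1.51220, b = −0.43517.
Then c = 29.3 − a·135 − b·168 = 306.56.
At (224, 315): z_contact = −338.73 − 137.08 + 306.56 = -169.26 m.
Depth below ground = 17.9 − (-169.26) = 187.2 m.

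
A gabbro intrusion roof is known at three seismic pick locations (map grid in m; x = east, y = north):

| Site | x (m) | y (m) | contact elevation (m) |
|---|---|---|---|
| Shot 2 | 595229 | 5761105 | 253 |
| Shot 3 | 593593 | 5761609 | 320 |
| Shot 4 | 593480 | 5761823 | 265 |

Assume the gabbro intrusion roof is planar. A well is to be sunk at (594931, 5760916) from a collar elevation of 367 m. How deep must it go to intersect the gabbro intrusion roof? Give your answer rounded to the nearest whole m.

8 m

Two edge vectors: Shot 2→Shot 3 = (-1636, 504, 67), Shot 2→Shot 4 = (-1749, 718, 12).
Normal n = (Shot 2→Shot 3) × (Shot 2→Shot 4) = (-42058, -97551, -293152).
So ∂z/∂x = −n_x/n_z = −0.14346823 and ∂z/∂y = −n_y/n_z = −0.33276594.
Intercept c from Shot 2: 253 + 85396.45 + 1917099.50 = 2002748.96.
At (594931, 5760916): z_contact = −85353.7 − 1917036.6 + 2002748.96 = 358.6 m.
Depth below ground = 367 − 358.6 = 8 m.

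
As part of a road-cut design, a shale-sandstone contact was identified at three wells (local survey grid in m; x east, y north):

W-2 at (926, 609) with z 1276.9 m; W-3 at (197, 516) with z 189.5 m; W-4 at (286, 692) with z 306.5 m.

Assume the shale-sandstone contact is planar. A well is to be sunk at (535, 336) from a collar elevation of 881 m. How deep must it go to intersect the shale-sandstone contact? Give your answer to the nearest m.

Let the plane be z = a·x + b·y + c.
W-3−W-2: −729a − 93b = −1087.4;  W-4−W-2: −640a + 83b = −970.4.
Solving gives a = 1.50384, b = −0.09569.
Then c = 1276.9 − a·926 − b·609 = −57.38.
At (535, 336): z_contact = 804.6 − 32.2 − 57.38 = 715.0 m.
Depth below ground = 881 − 715.0 = 166 m.

166 m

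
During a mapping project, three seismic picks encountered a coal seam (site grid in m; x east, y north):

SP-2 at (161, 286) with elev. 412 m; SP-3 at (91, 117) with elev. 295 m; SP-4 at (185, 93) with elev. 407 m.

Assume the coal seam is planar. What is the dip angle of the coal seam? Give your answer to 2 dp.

51.35°

Let the plane be z = a·x + b·y + c.
SP-3−SP-2: −70a − 169b = −117;  SP-4−SP-2: 24a − 193b = −5.
Solving gives a = 1.23739, b = 0.17978.
Gradient magnitude |∇z| = √(a² + b²) = √(1.53114 + 0.03232) = 1.25038.
True dip = arctan(1.25038) = 51.35°, dipping toward W (azimuth ≈ 262°).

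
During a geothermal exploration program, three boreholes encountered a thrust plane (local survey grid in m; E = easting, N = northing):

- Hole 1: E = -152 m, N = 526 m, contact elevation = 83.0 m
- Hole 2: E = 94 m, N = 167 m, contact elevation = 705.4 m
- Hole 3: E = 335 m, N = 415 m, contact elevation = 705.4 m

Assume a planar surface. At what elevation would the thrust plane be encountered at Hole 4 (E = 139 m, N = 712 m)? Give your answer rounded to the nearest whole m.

Let the plane be z = a·E + b·N + c.
Hole 2−Hole 1: 246a − 359b = 622.4;  Hole 3−Hole 1: 487a − 111b = 622.4.
Solving gives a = 1.04628, b = −1.01675.
Then c = 83 − a·-152 − b·526 = 776.85.
At (139, 712): z = 145.4 − 723.9 + 776.85 = 198.4 m.

198 m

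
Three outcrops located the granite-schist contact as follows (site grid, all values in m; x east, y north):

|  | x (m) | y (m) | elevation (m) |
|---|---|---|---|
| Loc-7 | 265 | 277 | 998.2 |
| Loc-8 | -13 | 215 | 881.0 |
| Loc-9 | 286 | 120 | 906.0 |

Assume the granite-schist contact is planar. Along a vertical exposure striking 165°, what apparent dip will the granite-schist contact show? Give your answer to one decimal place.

28.0°

Two edge vectors: Loc-7→Loc-8 = (-278, -62, -117.2), Loc-7→Loc-9 = (21, -157, -92.2).
Normal n = (Loc-7→Loc-8) × (Loc-7→Loc-9) = (-12684, -28092.8, 44948).
So ∂z/∂x = −n_x/n_z = 0.28219 and ∂z/∂y = −n_y/n_z = 0.62501.
Unit vector along 165° is (sin 165°, cos 165°) = (0.2588, -0.9659).
Slope in that direction = a·(0.2588) + b·(-0.9659) = −0.53067.
Apparent dip = arctan|0.53067| = 28.0° (true dip is 34.4°, so apparent ≤ true as expected).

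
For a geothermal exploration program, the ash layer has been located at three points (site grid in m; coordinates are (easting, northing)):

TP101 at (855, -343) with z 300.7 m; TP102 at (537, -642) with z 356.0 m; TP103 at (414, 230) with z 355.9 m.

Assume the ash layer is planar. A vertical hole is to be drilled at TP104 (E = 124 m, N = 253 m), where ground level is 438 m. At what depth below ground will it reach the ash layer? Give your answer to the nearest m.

38 m

Two edge vectors: TP101→TP102 = (-318, -299, 55.3), TP101→TP103 = (-441, 573, 55.2).
Normal n = (TP101→TP102) × (TP101→TP103) = (-48191.7, -6833.7, -314073).
So ∂z/∂E = −n_x/n_z = −0.15344 and ∂z/∂N = −n_y/n_z = −0.02176.
Intercept c from TP101: 300.7 + 131.19 − 7.46 = 424.43.
At (124, 253): z_contact = −19.0 − 5.5 + 424.43 = 399.9 m.
Depth below ground = 438 − 399.9 = 38 m.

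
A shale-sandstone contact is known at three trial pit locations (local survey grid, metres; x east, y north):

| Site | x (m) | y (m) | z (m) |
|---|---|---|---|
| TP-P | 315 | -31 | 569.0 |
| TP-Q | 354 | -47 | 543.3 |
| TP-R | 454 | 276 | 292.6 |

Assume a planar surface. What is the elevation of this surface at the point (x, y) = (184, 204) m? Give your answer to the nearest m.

563 m

Two edge vectors: TP-P→TP-Q = (39, -16, -25.7), TP-P→TP-R = (139, 307, -276.4).
Normal n = (TP-P→TP-Q) × (TP-P→TP-R) = (12312.3, 7207.3, 14197).
So ∂z/∂x = −n_x/n_z = −0.86725 and ∂z/∂y = −n_y/n_z = −0.50766.
Intercept c from TP-P: 569 + 273.18 − 15.74 = 826.45.
At (184, 204): z = −159.6 − 103.6 + 826.45 = 563.3 m.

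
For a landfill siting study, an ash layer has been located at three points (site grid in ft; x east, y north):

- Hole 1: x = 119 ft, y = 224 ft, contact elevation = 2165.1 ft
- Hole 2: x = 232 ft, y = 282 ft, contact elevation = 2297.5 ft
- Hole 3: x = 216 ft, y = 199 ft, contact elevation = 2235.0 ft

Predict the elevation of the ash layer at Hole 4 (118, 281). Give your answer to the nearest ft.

Two edge vectors: Hole 1→Hole 2 = (113, 58, 132.4), Hole 1→Hole 3 = (97, -25, 69.9).
Normal n = (Hole 1→Hole 2) × (Hole 1→Hole 3) = (7364.2, 4944.1, -8451).
So ∂z/∂x = −n_x/n_z = 0.87140 and ∂z/∂y = −n_y/n_z = 0.58503.
Intercept c from Hole 1: 2165.1 − 103.70 − 131.05 = 1930.36.
At (118, 281): z = 102.8 + 164.4 + 1930.36 = 2197.6 ft.

2198 ft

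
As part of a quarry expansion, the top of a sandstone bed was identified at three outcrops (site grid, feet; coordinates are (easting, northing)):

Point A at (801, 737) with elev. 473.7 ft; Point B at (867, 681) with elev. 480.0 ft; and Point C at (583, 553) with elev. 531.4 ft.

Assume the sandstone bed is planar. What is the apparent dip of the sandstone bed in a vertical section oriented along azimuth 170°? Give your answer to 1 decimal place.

11.0°

Two edge vectors: Point A→Point B = (66, -56, 6.3), Point A→Point C = (-218, -184, 57.7).
Normal n = (Point A→Point B) × (Point A→Point C) = (-2072, -5181.6, -24352).
So ∂z/∂E = −n_x/n_z = −0.08509 and ∂z/∂N = −n_y/n_z = −0.21278.
Unit vector along 170° is (sin 170°, cos 170°) = (0.1736, -0.9848).
Slope in that direction = a·(0.1736) + b·(-0.9848) = 0.19477.
Apparent dip = arctan|0.19477| = 11.0° (true dip is 12.9°, so apparent ≤ true as expected).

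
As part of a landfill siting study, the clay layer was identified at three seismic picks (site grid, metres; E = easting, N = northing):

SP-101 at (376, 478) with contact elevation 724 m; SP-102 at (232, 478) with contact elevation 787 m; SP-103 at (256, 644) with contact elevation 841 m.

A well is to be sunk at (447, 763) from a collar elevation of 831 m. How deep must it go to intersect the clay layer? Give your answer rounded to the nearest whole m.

27 m

Two edge vectors: SP-101→SP-102 = (-144, 0, 63), SP-101→SP-103 = (-120, 166, 117).
Normal n = (SP-101→SP-102) × (SP-101→SP-103) = (-10458, 9288, -23904).
So ∂z/∂E = −n_x/n_z = −0.43750 and ∂z/∂N = −n_y/n_z = 0.38855.
Intercept c from SP-101: 724 + 164.50 − 185.73 = 702.77.
At (447, 763): z_contact = −195.6 + 296.5 + 702.77 = 803.7 m.
Depth below ground = 831 − 803.7 = 27 m.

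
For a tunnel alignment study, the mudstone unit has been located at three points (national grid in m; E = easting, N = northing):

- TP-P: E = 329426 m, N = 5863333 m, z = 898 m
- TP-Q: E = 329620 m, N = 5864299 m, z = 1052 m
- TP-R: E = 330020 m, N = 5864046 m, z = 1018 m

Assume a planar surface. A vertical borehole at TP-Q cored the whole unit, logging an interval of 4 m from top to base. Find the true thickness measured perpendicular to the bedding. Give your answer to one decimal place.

Let the plane be z = a·E + b·N + c.
TP-Q−TP-P: 194a + 966b = 154;  TP-R−TP-P: 594a + 713b = 120.
Solving gives a = 0.01405, b = 0.15660.
|∇z| = √(a²+b²) = 0.15723, so dip δ = arctan(0.15723) = 8.94°.
True thickness = vertical thickness × cos δ = 4 × cos 8.94° = 4.0 m.

4.0 m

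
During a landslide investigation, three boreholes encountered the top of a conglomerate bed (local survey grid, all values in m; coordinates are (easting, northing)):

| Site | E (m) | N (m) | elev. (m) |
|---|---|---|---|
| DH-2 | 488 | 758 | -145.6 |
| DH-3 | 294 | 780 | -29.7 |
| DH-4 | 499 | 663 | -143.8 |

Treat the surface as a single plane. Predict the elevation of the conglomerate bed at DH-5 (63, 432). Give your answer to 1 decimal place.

Let the plane be z = a·E + b·N + c.
DH-3−DH-2: −194a + 22b = 115.9;  DH-4−DH-2: 11a − 95b = 1.8.
Solving gives a = −0.60755, b = −0.08930.
Then c = -145.6 − a·488 − b·758 = 218.57.
At (63, 432): z = −38.3 − 38.6 + 218.57 = 141.7 m.

141.7 m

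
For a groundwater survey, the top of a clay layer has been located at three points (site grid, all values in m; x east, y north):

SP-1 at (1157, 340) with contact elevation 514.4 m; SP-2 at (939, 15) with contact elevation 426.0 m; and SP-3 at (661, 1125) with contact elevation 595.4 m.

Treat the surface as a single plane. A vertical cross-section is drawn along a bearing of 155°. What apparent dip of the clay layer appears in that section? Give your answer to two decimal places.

6.44°

Let the plane be z = a·x + b·y + c.
SP-2−SP-1: −218a − 325b = −88.4;  SP-3−SP-1: −496a + 785b = 81.
Solving gives a = 0.12960, b = 0.18507.
Unit vector along 155° is (sin 155°, cos 155°) = (0.4226, -0.9063).
Slope in that direction = a·(0.4226) + b·(-0.9063) = −0.11296.
Apparent dip = arctan|0.11296| = 6.44° (true dip is 12.7°, so apparent ≤ true as expected).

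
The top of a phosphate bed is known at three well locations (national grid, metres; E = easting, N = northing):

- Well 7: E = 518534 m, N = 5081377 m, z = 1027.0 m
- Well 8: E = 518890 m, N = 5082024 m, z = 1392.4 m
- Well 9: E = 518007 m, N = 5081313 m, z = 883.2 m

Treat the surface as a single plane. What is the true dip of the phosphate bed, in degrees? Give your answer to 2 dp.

Let the plane be z = a·E + b·N + c.
Well 8−Well 7: 356a + 647b = 365.4;  Well 9−Well 7: −527a − 64b = −143.8.
Solving gives a = 0.21891, b = 0.44431.
Gradient magnitude |∇z| = √(a² + b²) = √(0.04792 + 0.19741) = 0.49531.
True dip = arctan(0.49531) = 26.35°, dipping toward SSW (azimuth ≈ 206°).

26.35°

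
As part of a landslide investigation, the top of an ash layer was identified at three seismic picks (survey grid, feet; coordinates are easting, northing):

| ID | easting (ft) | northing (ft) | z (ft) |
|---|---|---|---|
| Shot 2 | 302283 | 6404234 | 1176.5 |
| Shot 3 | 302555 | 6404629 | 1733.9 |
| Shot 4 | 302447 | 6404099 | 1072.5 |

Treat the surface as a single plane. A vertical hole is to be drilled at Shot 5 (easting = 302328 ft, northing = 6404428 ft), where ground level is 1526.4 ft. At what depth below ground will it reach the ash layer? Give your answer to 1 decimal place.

106.0 ft

Let the plane be z = a·easting + b·northing + c.
Shot 3−Shot 2: 272a + 395b = 557.4;  Shot 4−Shot 2: 164a − 135b = −104.
Solving gives a = 0.336640394, b = 1.179326108.
Then c = 1176.5 − a·302283 − b·6404234 = −7653264.53.
At (302328, 6404428): z_contact = 101775.82 + 7552909.15 − 7653264.53 = 1420.44 ft.
Depth below ground = 1526.4 − 1420.44 = 106.0 ft.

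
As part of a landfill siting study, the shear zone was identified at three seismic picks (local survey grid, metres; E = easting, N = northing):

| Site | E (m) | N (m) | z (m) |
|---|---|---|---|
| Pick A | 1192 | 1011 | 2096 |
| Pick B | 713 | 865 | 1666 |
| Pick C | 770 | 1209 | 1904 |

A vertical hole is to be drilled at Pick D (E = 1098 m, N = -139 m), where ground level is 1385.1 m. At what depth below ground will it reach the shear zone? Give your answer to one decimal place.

Let the plane be z = a·E + b·N + c.
Pick B−Pick A: −479a − 146b = −430;  Pick C−Pick A: −422a + 198b = −192.
Solving gives a = 0.723356, b = 0.572002.
Then c = 2096 − a·1192 − b·1011 = 655.47.
At (1098, -139): z_contact = 794.25 − 79.51 + 655.47 = 1370.20 m.
Depth below ground = 1385.1 − 1370.20 = 14.9 m.

14.9 m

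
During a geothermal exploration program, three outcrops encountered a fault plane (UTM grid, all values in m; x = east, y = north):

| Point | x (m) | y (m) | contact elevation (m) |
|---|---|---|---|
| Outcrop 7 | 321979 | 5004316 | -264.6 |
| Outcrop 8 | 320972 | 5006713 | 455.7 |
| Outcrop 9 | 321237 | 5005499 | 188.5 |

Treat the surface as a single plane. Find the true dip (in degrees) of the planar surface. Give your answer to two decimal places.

Two edge vectors: Outcrop 7→Outcrop 8 = (-1007, 2397, 720.3), Outcrop 7→Outcrop 9 = (-742, 1183, 453.1).
Normal n = (Outcrop 7→Outcrop 8) × (Outcrop 7→Outcrop 9) = (233965.8, -78190.9, 587293).
So ∂z/∂x = −n_x/n_z = −0.39838 and ∂z/∂y = −n_y/n_z = 0.13314.
Gradient magnitude |∇z| = √(a² + b²) = √(0.15871 + 0.01773) = 0.42004.
True dip = arctan(0.42004) = 22.78°, dipping toward ESE (azimuth ≈ 108°).

22.78°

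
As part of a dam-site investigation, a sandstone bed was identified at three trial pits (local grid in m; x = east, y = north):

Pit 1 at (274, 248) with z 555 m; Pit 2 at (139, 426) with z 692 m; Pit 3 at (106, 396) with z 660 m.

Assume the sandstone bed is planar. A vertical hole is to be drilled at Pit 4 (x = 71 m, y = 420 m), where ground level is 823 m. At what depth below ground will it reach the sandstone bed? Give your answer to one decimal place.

147.2 m

Let the plane be z = a·x + b·y + c.
Pit 2−Pit 1: −135a + 178b = 137;  Pit 3−Pit 1: −168a + 148b = 105.
Solving gives a = 0.15981, b = 0.89087.
Then c = 555 − a·274 − b·248 = 290.27.
At (71, 420): z_contact = 11.35 + 374.17 + 290.27 = 675.79 m.
Depth below ground = 823 − 675.79 = 147.2 m.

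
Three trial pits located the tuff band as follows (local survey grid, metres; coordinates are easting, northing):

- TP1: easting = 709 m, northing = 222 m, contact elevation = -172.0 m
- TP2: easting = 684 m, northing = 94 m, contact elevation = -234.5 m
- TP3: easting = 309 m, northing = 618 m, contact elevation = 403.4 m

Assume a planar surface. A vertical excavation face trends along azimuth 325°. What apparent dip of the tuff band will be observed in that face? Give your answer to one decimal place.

Two edge vectors: TP1→TP2 = (-25, -128, -62.5), TP1→TP3 = (-400, 396, 575.4).
Normal n = (TP1→TP2) × (TP1→TP3) = (-48901.2, 39385, -61100).
So ∂z/∂easting = −n_x/n_z = −0.80035 and ∂z/∂northing = −n_y/n_z = 0.64460.
Unit vector along 325° is (sin 325°, cos 325°) = (-0.5736, 0.8192).
Slope in that direction = a·(-0.5736) + b·(0.8192) = 0.98708.
Apparent dip = arctan|0.98708| = 44.6° (true dip is 45.8°, so apparent ≤ true as expected).

44.6°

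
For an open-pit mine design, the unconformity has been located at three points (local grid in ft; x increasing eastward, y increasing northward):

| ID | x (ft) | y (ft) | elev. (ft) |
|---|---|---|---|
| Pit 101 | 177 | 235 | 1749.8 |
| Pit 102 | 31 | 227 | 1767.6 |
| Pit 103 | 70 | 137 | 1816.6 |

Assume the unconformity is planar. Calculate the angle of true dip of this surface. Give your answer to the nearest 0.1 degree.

30.6°

Let the plane be z = a·x + b·y + c.
Pit 102−Pit 101: −146a − 8b = 17.8;  Pit 103−Pit 101: −107a − 98b = 66.8.
Solving gives a = −0.08995, b = −0.58342.
Gradient magnitude |∇z| = √(a² + b²) = √(0.00809 + 0.34038) = 0.59032.
True dip = arctan(0.59032) = 30.6°, dipping toward N (azimuth ≈ 009°).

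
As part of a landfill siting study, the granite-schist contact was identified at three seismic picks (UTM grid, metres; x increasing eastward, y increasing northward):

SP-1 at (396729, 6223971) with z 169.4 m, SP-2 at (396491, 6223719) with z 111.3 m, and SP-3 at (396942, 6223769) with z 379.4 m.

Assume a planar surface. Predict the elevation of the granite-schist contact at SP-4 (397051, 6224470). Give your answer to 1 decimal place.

Let the plane be z = a·x + b·y + c.
SP-2−SP-1: −238a − 252b = −58.1;  SP-3−SP-1: 213a − 202b = 210.
Solving gives a = 0.635429279, b = −0.369572097.
Then c = 169.4 − a·396729 − b·6223971 = 2048282.19.
At (397051, 6224470): z = 252297.8 − 2300390.4 + 2048282.19 = 189.6 m.

189.6 m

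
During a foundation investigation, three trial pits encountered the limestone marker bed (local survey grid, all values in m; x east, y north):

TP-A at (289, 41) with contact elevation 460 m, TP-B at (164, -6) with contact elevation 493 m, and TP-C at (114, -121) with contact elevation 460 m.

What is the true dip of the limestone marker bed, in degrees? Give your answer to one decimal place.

33.2°

Two edge vectors: TP-A→TP-B = (-125, -47, 33), TP-A→TP-C = (-175, -162, 0).
Normal n = (TP-A→TP-B) × (TP-A→TP-C) = (5346, -5775, 12025).
So ∂z/∂x = −n_x/n_z = −0.44457 and ∂z/∂y = −n_y/n_z = 0.48025.
Gradient magnitude |∇z| = √(a² + b²) = √(0.19765 + 0.23064) = 0.65444.
True dip = arctan(0.65444) = 33.2°, dipping toward SE (azimuth ≈ 137°).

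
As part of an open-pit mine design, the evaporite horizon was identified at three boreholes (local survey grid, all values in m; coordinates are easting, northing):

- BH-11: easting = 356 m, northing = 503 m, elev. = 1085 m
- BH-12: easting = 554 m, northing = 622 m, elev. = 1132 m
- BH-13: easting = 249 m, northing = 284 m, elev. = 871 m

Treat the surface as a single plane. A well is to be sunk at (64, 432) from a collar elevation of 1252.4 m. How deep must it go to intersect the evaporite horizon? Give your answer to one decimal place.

109.3 m

Let the plane be z = a·easting + b·northing + c.
BH-12−BH-11: 198a + 119b = 47;  BH-13−BH-11: −107a − 219b = −214.
Solving gives a = −0.49538, b = 1.21920.
Then c = 1085 − a·356 − b·503 = 648.10.
At (64, 432): z_contact = −31.70 + 526.70 + 648.10 = 1143.09 m.
Depth below ground = 1252.4 − 1143.09 = 109.3 m.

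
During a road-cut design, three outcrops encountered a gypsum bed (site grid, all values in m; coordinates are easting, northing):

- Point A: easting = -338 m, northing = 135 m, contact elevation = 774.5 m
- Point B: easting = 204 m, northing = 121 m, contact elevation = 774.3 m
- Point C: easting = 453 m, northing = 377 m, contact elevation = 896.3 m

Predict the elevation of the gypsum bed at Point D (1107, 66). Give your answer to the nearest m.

759 m

Let the plane be z = a·easting + b·northing + c.
Point B−Point A: 542a − 14b = −0.2;  Point C−Point A: 791a + 242b = 121.8.
Solving gives a = 0.01165, b = 0.46523.
Then c = 774.5 − a·-338 − b·135 = 715.63.
At (1107, 66): z = 12.9 + 30.7 + 715.63 = 759.2 m.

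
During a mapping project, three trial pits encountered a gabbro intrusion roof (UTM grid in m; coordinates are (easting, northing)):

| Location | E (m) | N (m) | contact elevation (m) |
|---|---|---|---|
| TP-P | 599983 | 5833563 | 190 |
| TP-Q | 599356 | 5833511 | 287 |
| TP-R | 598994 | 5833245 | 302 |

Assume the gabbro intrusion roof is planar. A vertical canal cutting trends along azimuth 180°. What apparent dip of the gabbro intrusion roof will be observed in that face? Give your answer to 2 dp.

Let the plane be z = a·E + b·N + c.
TP-Q−TP-P: −627a − 52b = 97;  TP-R−TP-P: −989a − 318b = 112.
Solving gives a = −0.16912, b = 0.17376.
Unit vector along 180° is (sin 180°, cos 180°) = (0.0000, -1.0000).
Slope in that direction = a·(0.0000) + b·(-1.0000) = −0.17376.
Apparent dip = arctan|0.17376| = 9.86° (true dip is 13.6°, so apparent ≤ true as expected).

9.86°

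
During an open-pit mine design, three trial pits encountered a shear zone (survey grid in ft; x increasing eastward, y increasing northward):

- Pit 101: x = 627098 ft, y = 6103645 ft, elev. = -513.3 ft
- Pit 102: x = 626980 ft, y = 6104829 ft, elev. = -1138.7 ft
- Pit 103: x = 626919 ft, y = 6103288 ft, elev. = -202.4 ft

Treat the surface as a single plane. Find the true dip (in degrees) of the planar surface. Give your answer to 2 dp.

Let the plane be z = a·x + b·y + c.
Pit 102−Pit 101: −118a + 1184b = −625.4;  Pit 103−Pit 101: −179a − 357b = 310.9.
Solving gives a = −0.57009, b = −0.58503.
Gradient magnitude |∇z| = √(a² + b²) = √(0.32500 + 0.34226) = 0.81686.
True dip = arctan(0.81686) = 39.24°, dipping toward NE (azimuth ≈ 044°).

39.24°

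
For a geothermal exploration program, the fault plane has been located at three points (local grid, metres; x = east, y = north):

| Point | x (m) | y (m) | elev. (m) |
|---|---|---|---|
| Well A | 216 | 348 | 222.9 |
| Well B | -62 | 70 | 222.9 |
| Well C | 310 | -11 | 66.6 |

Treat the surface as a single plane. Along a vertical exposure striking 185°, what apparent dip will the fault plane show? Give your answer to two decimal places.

17.41°

Two edge vectors: Well A→Well B = (-278, -278, 0), Well A→Well C = (94, -359, -156.3).
Normal n = (Well A→Well B) × (Well A→Well C) = (43451.4, -43451.4, 125934).
So ∂z/∂x = −n_x/n_z = −0.34503 and ∂z/∂y = −n_y/n_z = 0.34503.
Unit vector along 185° is (sin 185°, cos 185°) = (-0.0872, -0.9962).
Slope in that direction = a·(-0.0872) + b·(-0.9962) = −0.31365.
Apparent dip = arctan|0.31365| = 17.41° (true dip is 26.0°, so apparent ≤ true as expected).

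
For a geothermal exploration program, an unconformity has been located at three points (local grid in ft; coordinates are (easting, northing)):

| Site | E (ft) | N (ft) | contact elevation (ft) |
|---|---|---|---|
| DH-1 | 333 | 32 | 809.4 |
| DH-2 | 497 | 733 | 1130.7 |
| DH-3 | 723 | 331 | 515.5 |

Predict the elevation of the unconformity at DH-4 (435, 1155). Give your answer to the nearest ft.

1541 ft

Let the plane be z = a·E + b·N + c.
DH-2−DH-1: 164a + 701b = 321.3;  DH-3−DH-1: 390a + 299b = −293.9.
Solving gives a = −1.34650, b = 0.77336.
Then c = 809.4 − a·333 − b·32 = 1233.04.
At (435, 1155): z = −585.7 + 893.2 + 1233.04 = 1540.5 ft.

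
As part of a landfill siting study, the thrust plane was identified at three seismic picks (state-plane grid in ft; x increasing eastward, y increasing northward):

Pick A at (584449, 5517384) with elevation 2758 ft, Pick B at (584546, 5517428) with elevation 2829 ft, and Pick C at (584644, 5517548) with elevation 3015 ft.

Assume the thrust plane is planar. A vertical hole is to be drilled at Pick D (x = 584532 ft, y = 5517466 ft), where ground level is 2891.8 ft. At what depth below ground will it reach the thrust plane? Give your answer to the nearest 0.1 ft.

Two edge vectors: Pick A→Pick B = (97, 44, 71), Pick A→Pick C = (195, 164, 257).
Normal n = (Pick A→Pick B) × (Pick A→Pick C) = (-336, -11084, 7328).
So ∂z/∂x = −n_x/n_z = 0.045851528 and ∂z/∂y = −n_y/n_z = 1.512554585.
Intercept c from Pick A: 2758 − 26797.88 − 8345344.47 = −8369384.35.
At (584532, 5517466): z_contact = 26801.69 + 8345468.50 − 8369384.35 = 2885.84 ft.
Depth below ground = 2891.8 − 2885.84 = 6.0 ft.

6.0 ft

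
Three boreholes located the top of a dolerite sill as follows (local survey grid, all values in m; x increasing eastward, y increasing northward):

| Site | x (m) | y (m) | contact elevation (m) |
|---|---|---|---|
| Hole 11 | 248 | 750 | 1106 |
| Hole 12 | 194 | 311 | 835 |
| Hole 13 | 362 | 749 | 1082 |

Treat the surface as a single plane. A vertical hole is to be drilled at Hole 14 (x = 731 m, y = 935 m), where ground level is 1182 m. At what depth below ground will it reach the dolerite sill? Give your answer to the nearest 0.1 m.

Let the plane be z = a·x + b·y + c.
Hole 12−Hole 11: −54a − 439b = −271;  Hole 13−Hole 11: 114a − 1b = −24.
Solving gives a = −0.20489, b = 0.64251.
Then c = 1106 − a·248 − b·750 = 674.93.
At (731, 935): z_contact = −149.77 + 600.75 + 674.93 = 1125.90 m.
Depth below ground = 1182 − 1125.90 = 56.1 m.

56.1 m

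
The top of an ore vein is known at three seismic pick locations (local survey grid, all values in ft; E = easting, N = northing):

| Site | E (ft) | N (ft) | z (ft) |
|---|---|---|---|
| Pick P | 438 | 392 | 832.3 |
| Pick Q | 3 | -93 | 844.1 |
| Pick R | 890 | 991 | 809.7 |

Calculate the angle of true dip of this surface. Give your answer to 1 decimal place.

Let the plane be z = a·E + b·N + c.
Pick Q−Pick P: −435a − 485b = 11.8;  Pick R−Pick P: 452a + 599b = −22.6.
Solving gives a = 0.09415, b = −0.10878.
Gradient magnitude |∇z| = √(a² + b²) = √(0.00886 + 0.01183) = 0.14387.
True dip = arctan(0.14387) = 8.2°, dipping toward NW (azimuth ≈ 319°).

8.2°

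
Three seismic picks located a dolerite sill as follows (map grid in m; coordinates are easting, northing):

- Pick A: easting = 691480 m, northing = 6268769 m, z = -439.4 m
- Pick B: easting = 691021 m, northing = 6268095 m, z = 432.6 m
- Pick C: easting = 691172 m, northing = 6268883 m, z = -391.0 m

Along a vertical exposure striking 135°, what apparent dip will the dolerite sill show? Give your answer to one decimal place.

Two edge vectors: Pick A→Pick B = (-459, -674, 872), Pick A→Pick C = (-308, 114, 48.4).
Normal n = (Pick A→Pick B) × (Pick A→Pick C) = (-132029.6, -246360.4, -259918).
So ∂z/∂easting = −n_x/n_z = −0.50797 and ∂z/∂northing = −n_y/n_z = −0.94784.
Unit vector along 135° is (sin 135°, cos 135°) = (0.7071, -0.7071).
Slope in that direction = a·(0.7071) + b·(-0.7071) = 0.31104.
Apparent dip = arctan|0.31104| = 17.3° (true dip is 47.1°, so apparent ≤ true as expected).

17.3°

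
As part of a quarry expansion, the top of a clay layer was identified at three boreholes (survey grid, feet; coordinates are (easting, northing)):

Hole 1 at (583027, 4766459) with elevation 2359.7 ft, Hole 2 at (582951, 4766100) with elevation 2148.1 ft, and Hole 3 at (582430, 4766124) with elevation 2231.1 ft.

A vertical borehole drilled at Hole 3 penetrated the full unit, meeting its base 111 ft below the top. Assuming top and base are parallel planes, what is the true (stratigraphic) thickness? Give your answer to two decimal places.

93.88 ft

Let the plane be z = a·E + b·N + c.
Hole 2−Hole 1: −76a − 359b = −211.6;  Hole 3−Hole 1: −597a − 335b = −128.6.
Solving gives a = −0.13088, b = 0.61712.
|∇z| = √(a²+b²) = 0.63085, so dip δ = arctan(0.63085) = 32.25°.
True thickness = vertical thickness × cos δ = 111 × cos 32.25° = 93.88 ft.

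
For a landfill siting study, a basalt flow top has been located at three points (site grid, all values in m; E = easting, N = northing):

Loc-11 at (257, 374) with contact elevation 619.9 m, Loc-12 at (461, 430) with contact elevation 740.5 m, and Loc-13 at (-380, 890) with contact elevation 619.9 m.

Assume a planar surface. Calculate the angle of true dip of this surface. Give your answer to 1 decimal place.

35.0°

Let the plane be z = a·E + b·N + c.
Loc-12−Loc-11: 204a + 56b = 120.6;  Loc-13−Loc-11: −637a + 516b = 0.
Solving gives a = 0.44155, b = 0.54509.
Gradient magnitude |∇z| = √(a² + b²) = √(0.19496 + 0.29712) = 0.70148.
True dip = arctan(0.70148) = 35.0°, dipping toward SW (azimuth ≈ 219°).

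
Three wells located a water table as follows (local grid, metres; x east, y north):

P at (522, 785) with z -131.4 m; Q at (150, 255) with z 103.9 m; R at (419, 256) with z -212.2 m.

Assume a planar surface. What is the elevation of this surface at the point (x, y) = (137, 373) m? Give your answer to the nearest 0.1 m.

Let the plane be z = a·x + b·y + c.
Q−P: −372a − 530b = 235.3;  R−P: −103a − 529b = −80.8.
Solving gives a = −1.17651, b = 0.38182.
Then c = -131.4 − a·522 − b·785 = 183.01.
At (137, 373): z = −161.2 + 142.4 + 183.01 = 164.2 m.

164.2 m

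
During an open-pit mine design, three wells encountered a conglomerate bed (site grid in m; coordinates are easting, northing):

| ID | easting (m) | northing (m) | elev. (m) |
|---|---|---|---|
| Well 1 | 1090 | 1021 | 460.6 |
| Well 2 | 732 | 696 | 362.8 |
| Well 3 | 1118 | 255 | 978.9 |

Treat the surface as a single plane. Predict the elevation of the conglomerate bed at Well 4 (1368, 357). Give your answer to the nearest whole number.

Let the plane be z = a·easting + b·northing + c.
Well 2−Well 1: −358a − 325b = −97.8;  Well 3−Well 1: 28a − 766b = 518.3.
Solving gives a = 0.85894, b = −0.64523.
Then c = 460.6 − a·1090 − b·1021 = 183.14.
At (1368, 357): z = 1175.0 − 230.3 + 183.14 = 1127.8 m.

1128 m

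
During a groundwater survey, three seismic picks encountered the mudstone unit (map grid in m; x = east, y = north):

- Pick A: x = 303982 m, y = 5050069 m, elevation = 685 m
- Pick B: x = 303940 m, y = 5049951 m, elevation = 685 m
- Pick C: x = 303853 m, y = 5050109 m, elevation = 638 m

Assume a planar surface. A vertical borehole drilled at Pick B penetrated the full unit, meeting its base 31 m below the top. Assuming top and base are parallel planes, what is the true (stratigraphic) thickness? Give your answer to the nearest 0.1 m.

29.3 m

Two edge vectors: Pick A→Pick B = (-42, -118, 0), Pick A→Pick C = (-129, 40, -47).
Normal n = (Pick A→Pick B) × (Pick A→Pick C) = (5546, -1974, -16902).
So ∂z/∂x = −n_x/n_z = 0.32813 and ∂z/∂y = −n_y/n_z = −0.11679.
|∇z| = √(a²+b²) = 0.34829, so dip δ = arctan(0.34829) = 19.20°.
True thickness = vertical thickness × cos δ = 31 × cos 19.20° = 29.3 m.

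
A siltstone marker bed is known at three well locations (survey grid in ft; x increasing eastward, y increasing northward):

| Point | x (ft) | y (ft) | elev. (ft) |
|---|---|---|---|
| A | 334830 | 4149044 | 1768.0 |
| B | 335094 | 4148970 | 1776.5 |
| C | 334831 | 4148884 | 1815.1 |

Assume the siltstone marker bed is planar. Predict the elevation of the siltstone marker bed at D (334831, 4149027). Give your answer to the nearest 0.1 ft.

1773.0 ft

Two edge vectors: A→B = (264, -74, 8.5), A→C = (1, -160, 47.1).
Normal n = (A→B) × (A→C) = (-2125.4, -12425.9, -42166).
So ∂z/∂x = −n_x/n_z = −0.050405540 and ∂z/∂y = −n_y/n_z = −0.294690035.
Intercept c from A: 1768 + 16877.29 + 1222681.92 = 1241327.21.
At (334831, 4149027): z = −16877.3 − 1222676.9 + 1241327.21 = 1773.0 ft.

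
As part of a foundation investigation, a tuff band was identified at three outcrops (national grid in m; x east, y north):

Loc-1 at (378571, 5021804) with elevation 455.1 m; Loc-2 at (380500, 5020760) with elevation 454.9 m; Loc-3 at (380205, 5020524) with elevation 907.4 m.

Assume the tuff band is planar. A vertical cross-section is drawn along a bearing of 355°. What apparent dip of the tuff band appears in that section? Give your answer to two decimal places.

47.34°

Let the plane be z = a·x + b·y + c.
Loc-2−Loc-1: 1929a − 1044b = −0.2;  Loc-3−Loc-1: 1634a − 1280b = 452.3.
Solving gives a = −0.61903, b = −1.14359.
Unit vector along 355° is (sin 355°, cos 355°) = (-0.0872, 0.9962).
Slope in that direction = a·(-0.0872) + b·(0.9962) = −1.08528.
Apparent dip = arctan|1.08528| = 47.34° (true dip is 52.4°, so apparent ≤ true as expected).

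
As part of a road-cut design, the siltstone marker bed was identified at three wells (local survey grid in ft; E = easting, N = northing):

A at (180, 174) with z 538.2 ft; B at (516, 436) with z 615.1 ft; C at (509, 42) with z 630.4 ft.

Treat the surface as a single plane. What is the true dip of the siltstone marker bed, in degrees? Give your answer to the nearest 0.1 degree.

Let the plane be z = a·E + b·N + c.
B−A: 336a + 262b = 76.9;  C−A: 329a − 132b = 92.2.
Solving gives a = 0.26279, b = −0.04350.
Gradient magnitude |∇z| = √(a² + b²) = √(0.06906 + 0.00189) = 0.26637.
True dip = arctan(0.26637) = 14.9°, dipping toward W (azimuth ≈ 279°).

14.9°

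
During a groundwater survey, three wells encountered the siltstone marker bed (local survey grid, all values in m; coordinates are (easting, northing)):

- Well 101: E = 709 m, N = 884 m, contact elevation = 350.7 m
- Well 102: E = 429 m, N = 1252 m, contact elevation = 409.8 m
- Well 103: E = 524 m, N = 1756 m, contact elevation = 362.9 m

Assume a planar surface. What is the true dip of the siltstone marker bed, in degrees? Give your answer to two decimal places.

15.14°

Let the plane be z = a·E + b·N + c.
Well 102−Well 101: −280a + 368b = 59.1;  Well 103−Well 101: −185a + 872b = 12.2.
Solving gives a = −0.26718, b = −0.04269.
Gradient magnitude |∇z| = √(a² + b²) = √(0.07139 + 0.00182) = 0.27057.
True dip = arctan(0.27057) = 15.14°, dipping toward E (azimuth ≈ 081°).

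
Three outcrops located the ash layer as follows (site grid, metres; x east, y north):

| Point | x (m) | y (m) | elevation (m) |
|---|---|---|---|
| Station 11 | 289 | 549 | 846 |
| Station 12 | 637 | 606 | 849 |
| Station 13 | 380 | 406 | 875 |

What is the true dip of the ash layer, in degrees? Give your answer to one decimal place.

10.4°

Let the plane be z = a·x + b·y + c.
Station 12−Station 11: 348a + 57b = 3;  Station 13−Station 11: 91a − 143b = 29.
Solving gives a = 0.03789, b = −0.17869.
Gradient magnitude |∇z| = √(a² + b²) = √(0.00144 + 0.03193) = 0.18266.
True dip = arctan(0.18266) = 10.4°, dipping toward NNW (azimuth ≈ 348°).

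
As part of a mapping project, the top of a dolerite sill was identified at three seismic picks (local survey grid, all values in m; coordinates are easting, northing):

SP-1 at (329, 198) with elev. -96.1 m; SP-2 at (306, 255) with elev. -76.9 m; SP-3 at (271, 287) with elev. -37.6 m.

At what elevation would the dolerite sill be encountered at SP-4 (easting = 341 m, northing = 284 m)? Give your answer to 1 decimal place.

Two edge vectors: SP-1→SP-2 = (-23, 57, 19.2), SP-1→SP-3 = (-58, 89, 58.5).
Normal n = (SP-1→SP-2) × (SP-1→SP-3) = (1625.7, 231.9, 1259).
So ∂z/∂easting = −n_x/n_z = −1.29126 and ∂z/∂northing = −n_y/n_z = −0.18419.
Intercept c from SP-1: -96.1 + 424.83 + 36.47 = 365.20.
At (341, 284): z = −440.3 − 52.3 + 365.20 = -127.4 m.

-127.4 m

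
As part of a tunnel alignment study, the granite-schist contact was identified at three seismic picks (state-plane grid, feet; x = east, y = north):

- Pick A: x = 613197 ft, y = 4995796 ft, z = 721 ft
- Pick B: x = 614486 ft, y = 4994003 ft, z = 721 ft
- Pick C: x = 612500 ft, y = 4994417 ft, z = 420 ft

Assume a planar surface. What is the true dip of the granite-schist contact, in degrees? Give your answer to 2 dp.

12.38°

Let the plane be z = a·x + b·y + c.
Pick B−Pick A: 1289a − 1793b = 0;  Pick C−Pick A: −697a − 1379b = −301.
Solving gives a = 0.17828, b = 0.12817.
Gradient magnitude |∇z| = √(a² + b²) = √(0.03178 + 0.01643) = 0.21957.
True dip = arctan(0.21957) = 12.38°, dipping toward SW (azimuth ≈ 234°).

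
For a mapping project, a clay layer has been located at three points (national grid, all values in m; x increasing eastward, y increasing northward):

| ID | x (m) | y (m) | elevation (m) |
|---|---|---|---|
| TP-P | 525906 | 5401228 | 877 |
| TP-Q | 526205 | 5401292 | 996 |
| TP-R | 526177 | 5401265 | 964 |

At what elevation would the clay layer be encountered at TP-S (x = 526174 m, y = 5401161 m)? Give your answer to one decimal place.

Let the plane be z = a·x + b·y + c.
TP-Q−TP-P: 299a + 64b = 119;  TP-R−TP-P: 271a + 37b = 87.
Solving gives a = 0.185480019, b = 0.992835536.
Then c = 877 − a·525906 − b·5401228 = −5459199.15.
At (526174, 5401161): z = 97594.8 + 5362464.6 − 5459199.15 = 860.2 m.

860.2 m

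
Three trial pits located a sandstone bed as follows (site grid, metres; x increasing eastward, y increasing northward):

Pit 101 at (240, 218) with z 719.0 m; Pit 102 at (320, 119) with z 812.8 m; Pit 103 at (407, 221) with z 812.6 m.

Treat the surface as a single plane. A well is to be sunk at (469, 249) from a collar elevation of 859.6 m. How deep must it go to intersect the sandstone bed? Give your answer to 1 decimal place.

Two edge vectors: Pit 101→Pit 102 = (80, -99, 93.8), Pit 101→Pit 103 = (167, 3, 93.6).
Normal n = (Pit 101→Pit 102) × (Pit 101→Pit 103) = (-9547.8, 8176.6, 16773).
So ∂z/∂x = −n_x/n_z = 0.56924 and ∂z/∂y = −n_y/n_z = −0.48749.
Intercept c from Pit 101: 719 − 136.62 + 106.27 = 688.66.
At (469, 249): z_contact = 266.97 − 121.38 + 688.66 = 834.24 m.
Depth below ground = 859.6 − 834.24 = 25.4 m.

25.4 m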